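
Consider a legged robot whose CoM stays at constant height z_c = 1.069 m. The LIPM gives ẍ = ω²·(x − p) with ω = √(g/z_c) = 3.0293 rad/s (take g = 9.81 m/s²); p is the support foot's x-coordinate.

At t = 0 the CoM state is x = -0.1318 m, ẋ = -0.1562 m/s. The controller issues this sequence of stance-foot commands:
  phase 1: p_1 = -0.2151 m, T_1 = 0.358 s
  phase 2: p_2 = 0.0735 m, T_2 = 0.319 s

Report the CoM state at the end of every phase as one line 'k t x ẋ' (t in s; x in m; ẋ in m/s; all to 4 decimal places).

1 0.3580 -0.1454 0.0731
2 0.6770 -0.2286 -0.6352

phase 1: p=-0.2151, T=0.358, ωT=1.084489, cosh=1.648002, sinh=1.309927; start (x,ẋ)=(-0.131800, -0.156200) → end (x,ẋ)=(-0.145365, 0.073130)
phase 2: p=0.0735, T=0.319, ωT=0.966347, cosh=1.504398, sinh=1.123927; start (x,ẋ)=(-0.145365, 0.073130) → end (x,ẋ)=(-0.228628, -0.635157)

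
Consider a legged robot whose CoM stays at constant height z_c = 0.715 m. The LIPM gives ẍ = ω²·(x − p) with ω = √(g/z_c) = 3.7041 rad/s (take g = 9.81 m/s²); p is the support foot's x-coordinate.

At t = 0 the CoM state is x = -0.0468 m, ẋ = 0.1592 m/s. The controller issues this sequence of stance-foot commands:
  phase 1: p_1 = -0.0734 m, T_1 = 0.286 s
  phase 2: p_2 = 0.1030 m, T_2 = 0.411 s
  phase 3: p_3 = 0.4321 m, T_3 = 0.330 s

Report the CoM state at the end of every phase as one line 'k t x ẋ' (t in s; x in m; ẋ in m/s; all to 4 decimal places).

1 0.2860 0.0241 0.3822
2 0.6970 0.1388 0.2799
3 1.0270 0.0082 -1.1677

phase 1: p=-0.0734, T=0.286, ωT=1.059373, cosh=1.615617, sinh=1.268944; start (x,ẋ)=(-0.046800, 0.159200) → end (x,ẋ)=(0.024114, 0.382234)
phase 2: p=0.1030, T=0.411, ωT=1.522385, cosh=2.400667, sinh=2.182476; start (x,ẋ)=(0.024114, 0.382234) → end (x,ẋ)=(0.138835, 0.279892)
phase 3: p=0.4321, T=0.330, ωT=1.222353, cosh=1.844852, sinh=1.550315; start (x,ẋ)=(0.138835, 0.279892) → end (x,ẋ)=(0.008216, -1.167721)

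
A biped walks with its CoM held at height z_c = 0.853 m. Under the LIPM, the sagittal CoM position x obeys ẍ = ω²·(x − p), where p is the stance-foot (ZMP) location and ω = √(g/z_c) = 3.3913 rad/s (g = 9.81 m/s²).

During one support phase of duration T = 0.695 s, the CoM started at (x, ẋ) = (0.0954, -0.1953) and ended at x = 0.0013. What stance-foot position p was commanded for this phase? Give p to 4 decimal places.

p = 0.0475

ωT = 3.3913·0.695 = 2.356953; cosh(ωT) = 5.326722, sinh(ωT) = 5.232013
x(T) = p + (x₀−p)·cosh(ωT) + (ẋ₀/ω)·sinh(ωT) ⇒ p·(1 − cosh) = x(T) − x₀·cosh − (ẋ₀/ω)·sinh
numerator   = 0.0013 − (0.0954)·5.326722 − (-0.1953/3.3913)·5.232013 = -0.205565
denominator = 1 − 5.326722 = -4.326722
p = -0.205565 / -4.326722 = 0.0475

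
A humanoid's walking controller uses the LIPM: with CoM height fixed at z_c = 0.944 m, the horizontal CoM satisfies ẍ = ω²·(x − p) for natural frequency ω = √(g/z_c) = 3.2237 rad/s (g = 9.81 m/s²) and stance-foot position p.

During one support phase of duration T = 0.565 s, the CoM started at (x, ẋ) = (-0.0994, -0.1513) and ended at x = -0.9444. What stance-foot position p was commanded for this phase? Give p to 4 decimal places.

p = 0.2247

ωT = 3.2237·0.565 = 1.821390; cosh(ωT) = 3.171123, sinh(ωT) = 3.009323
x(T) = p + (x₀−p)·cosh(ωT) + (ẋ₀/ω)·sinh(ωT) ⇒ p·(1 − cosh) = x(T) − x₀·cosh − (ẋ₀/ω)·sinh
numerator   = -0.9444 − (-0.0994)·3.171123 − (-0.1513/3.2237)·3.009323 = -0.487952
denominator = 1 − 3.171123 = -2.171123
p = -0.487952 / -2.171123 = 0.2247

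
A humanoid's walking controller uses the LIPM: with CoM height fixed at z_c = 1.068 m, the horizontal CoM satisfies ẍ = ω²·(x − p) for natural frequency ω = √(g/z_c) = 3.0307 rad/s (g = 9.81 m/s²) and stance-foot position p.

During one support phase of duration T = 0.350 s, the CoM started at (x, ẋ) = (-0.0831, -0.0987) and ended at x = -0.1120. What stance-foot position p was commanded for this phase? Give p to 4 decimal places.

ωT = 3.0307·0.350 = 1.060745; cosh(ωT) = 1.617360, sinh(ωT) = 1.271162
x(T) = p + (x₀−p)·cosh(ωT) + (ẋ₀/ω)·sinh(ωT) ⇒ p·(1 − cosh) = x(T) − x₀·cosh − (ẋ₀/ω)·sinh
numerator   = -0.1120 − (-0.0831)·1.617360 − (-0.0987/3.0307)·1.271162 = 0.063800
denominator = 1 − 1.617360 = -0.617360
p = 0.063800 / -0.617360 = -0.1033

p = -0.1033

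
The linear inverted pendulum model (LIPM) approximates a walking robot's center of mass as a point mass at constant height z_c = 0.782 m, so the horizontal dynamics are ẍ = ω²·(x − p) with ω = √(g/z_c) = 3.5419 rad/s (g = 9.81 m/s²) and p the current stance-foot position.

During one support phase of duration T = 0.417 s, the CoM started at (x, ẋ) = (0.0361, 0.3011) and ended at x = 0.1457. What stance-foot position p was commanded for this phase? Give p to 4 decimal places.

p = 0.0874

ωT = 3.5419·0.417 = 1.476972; cosh(ωT) = 2.303997, sinh(ωT) = 2.075669
x(T) = p + (x₀−p)·cosh(ωT) + (ẋ₀/ω)·sinh(ωT) ⇒ p·(1 − cosh) = x(T) − x₀·cosh − (ẋ₀/ω)·sinh
numerator   = 0.1457 − (0.0361)·2.303997 − (0.3011/3.5419)·2.075669 = -0.113929
denominator = 1 − 2.303997 = -1.303997
p = -0.113929 / -1.303997 = 0.0874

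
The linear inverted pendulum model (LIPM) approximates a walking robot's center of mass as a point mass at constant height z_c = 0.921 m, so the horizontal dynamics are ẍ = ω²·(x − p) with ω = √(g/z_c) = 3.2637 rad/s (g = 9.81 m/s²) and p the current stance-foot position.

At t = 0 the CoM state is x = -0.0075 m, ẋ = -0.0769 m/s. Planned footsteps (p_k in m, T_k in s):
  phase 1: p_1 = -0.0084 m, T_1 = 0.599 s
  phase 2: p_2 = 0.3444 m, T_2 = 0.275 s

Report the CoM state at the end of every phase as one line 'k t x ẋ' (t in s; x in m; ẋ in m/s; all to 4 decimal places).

phase 1: p=-0.0084, T=0.599, ωT=1.954956, cosh=3.602591, sinh=3.461020; start (x,ẋ)=(-0.007500, -0.076900) → end (x,ẋ)=(-0.086707, -0.266873)
phase 2: p=0.3444, T=0.275, ωT=0.897518, cosh=1.430542, sinh=1.022962; start (x,ẋ)=(-0.086707, -0.266873) → end (x,ẋ)=(-0.355965, -1.821085)

1 0.5990 -0.0867 -0.2669
2 0.8740 -0.3560 -1.8211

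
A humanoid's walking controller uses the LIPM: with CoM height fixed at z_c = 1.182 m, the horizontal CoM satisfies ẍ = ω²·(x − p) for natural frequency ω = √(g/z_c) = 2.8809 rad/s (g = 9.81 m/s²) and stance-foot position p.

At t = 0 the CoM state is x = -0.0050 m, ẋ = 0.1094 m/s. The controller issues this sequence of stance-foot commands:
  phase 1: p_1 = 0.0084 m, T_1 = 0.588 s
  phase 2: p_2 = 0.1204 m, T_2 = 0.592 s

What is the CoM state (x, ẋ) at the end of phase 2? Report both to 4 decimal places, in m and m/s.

phase 1: p=0.0084, T=0.588, ωT=1.693969, cosh=2.812412, sinh=2.628623; start (x,ẋ)=(-0.005000, 0.109400) → end (x,ẋ)=(0.070534, 0.206202)
phase 2: p=0.1204, T=0.592, ωT=1.705493, cosh=2.842890, sinh=2.661207; start (x,ẋ)=(0.070534, 0.206202) → end (x,ẋ)=(0.169113, 0.203902)

x = 0.1691, ẋ = 0.2039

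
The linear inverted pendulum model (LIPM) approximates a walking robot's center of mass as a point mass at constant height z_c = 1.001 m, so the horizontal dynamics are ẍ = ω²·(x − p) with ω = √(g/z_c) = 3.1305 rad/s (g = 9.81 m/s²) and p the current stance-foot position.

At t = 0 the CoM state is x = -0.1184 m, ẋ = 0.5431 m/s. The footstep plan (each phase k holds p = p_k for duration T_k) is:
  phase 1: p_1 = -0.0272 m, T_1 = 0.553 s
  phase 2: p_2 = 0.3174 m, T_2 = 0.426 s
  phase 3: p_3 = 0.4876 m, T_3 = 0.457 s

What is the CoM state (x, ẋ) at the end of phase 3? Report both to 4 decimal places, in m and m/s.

phase 1: p=-0.0272, T=0.553, ωT=1.731167, cosh=2.912158, sinh=2.735080; start (x,ẋ)=(-0.118400, 0.543100) → end (x,ẋ)=(0.181711, 0.800723)
phase 2: p=0.3174, T=0.426, ωT=1.333593, cosh=2.029091, sinh=1.765562; start (x,ẋ)=(0.181711, 0.800723) → end (x,ẋ)=(0.493673, 0.874775)
phase 3: p=0.4876, T=0.457, ωT=1.430639, cosh=2.210262, sinh=1.971106; start (x,ẋ)=(0.493673, 0.874775) → end (x,ẋ)=(1.051820, 1.970953)

x = 1.0518, ẋ = 1.9710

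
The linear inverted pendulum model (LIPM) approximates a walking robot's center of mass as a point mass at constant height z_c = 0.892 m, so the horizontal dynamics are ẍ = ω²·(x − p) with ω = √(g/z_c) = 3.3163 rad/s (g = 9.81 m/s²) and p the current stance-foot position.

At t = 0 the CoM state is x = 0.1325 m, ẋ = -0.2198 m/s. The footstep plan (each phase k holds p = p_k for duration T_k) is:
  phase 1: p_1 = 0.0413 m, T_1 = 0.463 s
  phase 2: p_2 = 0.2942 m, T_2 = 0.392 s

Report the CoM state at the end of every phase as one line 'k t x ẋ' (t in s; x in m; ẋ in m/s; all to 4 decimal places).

1 0.4630 0.1161 0.1356
2 0.8550 0.0127 -0.7357

phase 1: p=0.0413, T=0.463, ωT=1.535447, cosh=2.429380, sinh=2.214020; start (x,ẋ)=(0.132500, -0.219800) → end (x,ẋ)=(0.116117, 0.135645)
phase 2: p=0.2942, T=0.392, ωT=1.299990, cosh=1.970897, sinh=1.698362; start (x,ẋ)=(0.116117, 0.135645) → end (x,ẋ)=(0.012684, -0.735670)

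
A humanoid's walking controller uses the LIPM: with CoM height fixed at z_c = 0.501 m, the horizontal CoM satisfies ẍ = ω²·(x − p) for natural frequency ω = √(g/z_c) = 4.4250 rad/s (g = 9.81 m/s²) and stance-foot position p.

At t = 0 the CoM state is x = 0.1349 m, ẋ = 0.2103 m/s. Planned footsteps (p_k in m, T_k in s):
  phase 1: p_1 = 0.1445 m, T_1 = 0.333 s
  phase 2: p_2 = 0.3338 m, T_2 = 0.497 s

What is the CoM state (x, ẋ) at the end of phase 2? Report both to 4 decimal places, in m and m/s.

x = 0.2154, ẋ = -0.4246

phase 1: p=0.1445, T=0.333, ωT=1.473525, cosh=2.296855, sinh=2.067738; start (x,ẋ)=(0.134900, 0.210300) → end (x,ẋ)=(0.220720, 0.395191)
phase 2: p=0.3338, T=0.497, ωT=2.199225, cosh=4.564455, sinh=4.453566; start (x,ẋ)=(0.220720, 0.395191) → end (x,ẋ)=(0.215395, -0.424633)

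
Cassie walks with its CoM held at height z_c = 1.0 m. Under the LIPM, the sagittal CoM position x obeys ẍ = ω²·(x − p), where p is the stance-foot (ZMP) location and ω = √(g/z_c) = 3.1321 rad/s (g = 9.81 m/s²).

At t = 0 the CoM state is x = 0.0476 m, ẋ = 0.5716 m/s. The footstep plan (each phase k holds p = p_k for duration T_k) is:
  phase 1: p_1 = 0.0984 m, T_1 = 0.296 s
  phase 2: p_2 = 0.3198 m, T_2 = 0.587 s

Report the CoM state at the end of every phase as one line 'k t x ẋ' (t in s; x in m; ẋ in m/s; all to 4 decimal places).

phase 1: p=0.0984, T=0.296, ωT=0.927102, cosh=1.461436, sinh=1.065737; start (x,ẋ)=(0.047600, 0.571600) → end (x,ẋ)=(0.218653, 0.665787)
phase 2: p=0.3198, T=0.587, ωT=1.838543, cosh=3.223209, sinh=3.064160; start (x,ẋ)=(0.218653, 0.665787) → end (x,ẋ)=(0.645128, 1.175239)

1 0.2960 0.2187 0.6658
2 0.8830 0.6451 1.1752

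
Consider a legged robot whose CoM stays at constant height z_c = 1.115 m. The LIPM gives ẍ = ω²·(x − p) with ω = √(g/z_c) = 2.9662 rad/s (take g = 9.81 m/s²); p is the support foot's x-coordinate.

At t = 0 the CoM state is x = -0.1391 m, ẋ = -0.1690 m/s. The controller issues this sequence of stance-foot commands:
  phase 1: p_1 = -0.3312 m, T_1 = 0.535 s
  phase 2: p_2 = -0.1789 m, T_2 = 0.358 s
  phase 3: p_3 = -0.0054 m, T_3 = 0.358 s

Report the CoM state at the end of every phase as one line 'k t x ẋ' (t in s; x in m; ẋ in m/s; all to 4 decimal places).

phase 1: p=-0.3312, T=0.535, ωT=1.586917, cosh=2.546605, sinh=2.342049; start (x,ẋ)=(-0.139100, -0.169000) → end (x,ẋ)=(0.024564, 0.904140)
phase 2: p=-0.1789, T=0.358, ωT=1.061900, cosh=1.618829, sinh=1.273030; start (x,ẋ)=(0.024564, 0.904140) → end (x,ẋ)=(0.538511, 2.231940)
phase 3: p=-0.0054, T=0.358, ωT=1.061900, cosh=1.618829, sinh=1.273030; start (x,ẋ)=(0.538511, 2.231940) → end (x,ẋ)=(1.833000, 5.666971)

1 0.5350 0.0246 0.9041
2 0.8930 0.5385 2.2319
3 1.2510 1.8330 5.6670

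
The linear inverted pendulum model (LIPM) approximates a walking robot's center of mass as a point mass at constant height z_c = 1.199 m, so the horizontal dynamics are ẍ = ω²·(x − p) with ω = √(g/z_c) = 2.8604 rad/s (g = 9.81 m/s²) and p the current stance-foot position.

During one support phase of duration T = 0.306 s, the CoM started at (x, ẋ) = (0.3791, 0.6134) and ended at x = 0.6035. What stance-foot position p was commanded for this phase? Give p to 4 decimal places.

p = 0.3502

ωT = 2.8604·0.306 = 0.875282; cosh(ωT) = 1.408149, sinh(ωT) = 0.991404
x(T) = p + (x₀−p)·cosh(ωT) + (ẋ₀/ω)·sinh(ωT) ⇒ p·(1 − cosh) = x(T) − x₀·cosh − (ẋ₀/ω)·sinh
numerator   = 0.6035 − (0.3791)·1.408149 − (0.6134/2.8604)·0.991404 = -0.142931
denominator = 1 − 1.408149 = -0.408149
p = -0.142931 / -0.408149 = 0.3502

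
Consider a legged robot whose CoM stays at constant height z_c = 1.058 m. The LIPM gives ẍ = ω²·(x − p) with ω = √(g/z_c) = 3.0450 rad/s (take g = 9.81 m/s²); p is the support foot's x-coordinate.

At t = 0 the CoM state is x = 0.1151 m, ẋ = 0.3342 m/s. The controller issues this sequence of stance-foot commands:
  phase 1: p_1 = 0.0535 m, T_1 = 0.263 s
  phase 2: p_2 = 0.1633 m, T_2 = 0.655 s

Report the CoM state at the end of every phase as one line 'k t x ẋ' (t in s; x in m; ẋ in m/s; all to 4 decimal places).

1 0.2630 0.2335 0.6140
2 0.9180 1.1533 3.0689

phase 1: p=0.0535, T=0.263, ωT=0.800835, cosh=1.338177, sinh=0.889223; start (x,ẋ)=(0.115100, 0.334200) → end (x,ẋ)=(0.233527, 0.614012)
phase 2: p=0.1633, T=0.655, ωT=1.994475, cosh=3.742215, sinh=3.606130; start (x,ẋ)=(0.233527, 0.614012) → end (x,ẋ)=(1.153267, 3.068907)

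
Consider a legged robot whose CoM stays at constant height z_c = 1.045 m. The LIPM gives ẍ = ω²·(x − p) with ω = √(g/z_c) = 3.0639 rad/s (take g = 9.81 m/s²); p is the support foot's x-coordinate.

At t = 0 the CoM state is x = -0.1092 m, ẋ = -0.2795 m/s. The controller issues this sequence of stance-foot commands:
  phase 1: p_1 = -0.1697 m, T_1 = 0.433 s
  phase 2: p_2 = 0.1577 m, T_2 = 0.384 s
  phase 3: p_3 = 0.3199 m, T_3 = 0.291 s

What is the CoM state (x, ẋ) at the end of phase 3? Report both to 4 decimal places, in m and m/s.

x = -1.6821, ẋ = -5.8189

phase 1: p=-0.1697, T=0.433, ωT=1.326669, cosh=2.016914, sinh=1.751554; start (x,ẋ)=(-0.109200, -0.279500) → end (x,ẋ)=(-0.207460, -0.239049)
phase 2: p=0.1577, T=0.384, ωT=1.176538, cosh=1.775735, sinh=1.467391; start (x,ẋ)=(-0.207460, -0.239049) → end (x,ẋ)=(-0.605215, -2.066223)
phase 3: p=0.3199, T=0.291, ωT=0.891595, cosh=1.424509, sinh=1.014508; start (x,ẋ)=(-0.605215, -2.066223) → end (x,ẋ)=(-1.682094, -5.818934)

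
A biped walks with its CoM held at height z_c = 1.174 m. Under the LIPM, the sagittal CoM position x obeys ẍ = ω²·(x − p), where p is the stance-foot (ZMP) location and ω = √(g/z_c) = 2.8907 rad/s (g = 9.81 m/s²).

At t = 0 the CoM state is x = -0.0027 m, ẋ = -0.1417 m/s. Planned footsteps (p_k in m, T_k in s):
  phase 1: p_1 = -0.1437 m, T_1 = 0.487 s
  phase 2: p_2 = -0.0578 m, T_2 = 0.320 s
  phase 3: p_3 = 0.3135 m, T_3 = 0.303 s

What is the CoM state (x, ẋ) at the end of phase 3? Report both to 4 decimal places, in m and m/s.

phase 1: p=-0.1437, T=0.487, ωT=1.407771, cosh=2.165762, sinh=1.921074; start (x,ẋ)=(-0.002700, -0.141700) → end (x,ẋ)=(0.067503, 0.476119)
phase 2: p=-0.0578, T=0.320, ωT=0.925024, cosh=1.459225, sinh=1.062703; start (x,ẋ)=(0.067503, 0.476119) → end (x,ẋ)=(0.300080, 1.079690)
phase 3: p=0.3135, T=0.303, ωT=0.875882, cosh=1.408743, sinh=0.992249; start (x,ẋ)=(0.300080, 1.079690) → end (x,ẋ)=(0.665204, 1.482514)

x = 0.6652, ẋ = 1.4825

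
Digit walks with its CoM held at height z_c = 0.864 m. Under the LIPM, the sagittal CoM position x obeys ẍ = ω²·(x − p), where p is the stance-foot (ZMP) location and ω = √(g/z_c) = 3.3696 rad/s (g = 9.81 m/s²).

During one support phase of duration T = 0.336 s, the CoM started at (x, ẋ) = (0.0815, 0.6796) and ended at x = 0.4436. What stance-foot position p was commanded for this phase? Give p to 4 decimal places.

p = -0.0333

ωT = 3.3696·0.336 = 1.132186; cosh(ωT) = 1.712379, sinh(ωT) = 1.390051
x(T) = p + (x₀−p)·cosh(ωT) + (ẋ₀/ω)·sinh(ωT) ⇒ p·(1 − cosh) = x(T) − x₀·cosh − (ẋ₀/ω)·sinh
numerator   = 0.4436 − (0.0815)·1.712379 − (0.6796/3.3696)·1.390051 = 0.023688
denominator = 1 − 1.712379 = -0.712379
p = 0.023688 / -0.712379 = -0.0333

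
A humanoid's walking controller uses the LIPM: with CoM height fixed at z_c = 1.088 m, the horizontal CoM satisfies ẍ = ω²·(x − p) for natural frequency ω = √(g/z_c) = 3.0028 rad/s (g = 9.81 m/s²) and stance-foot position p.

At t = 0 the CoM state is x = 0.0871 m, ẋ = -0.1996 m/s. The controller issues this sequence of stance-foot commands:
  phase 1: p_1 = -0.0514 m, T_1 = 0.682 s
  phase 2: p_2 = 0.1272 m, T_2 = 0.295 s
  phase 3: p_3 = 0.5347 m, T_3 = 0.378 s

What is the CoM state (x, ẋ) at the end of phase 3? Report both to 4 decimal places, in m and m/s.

x = 1.2578, ẋ = 2.6251

phase 1: p=-0.0514, T=0.682, ωT=2.047910, cosh=3.940342, sinh=3.811338; start (x,ẋ)=(0.087100, -0.199600) → end (x,ẋ)=(0.240993, 0.798597)
phase 2: p=0.1272, T=0.295, ωT=0.885826, cosh=1.418680, sinh=1.006307; start (x,ẋ)=(0.240993, 0.798597) → end (x,ẋ)=(0.556264, 1.476805)
phase 3: p=0.5347, T=0.378, ωT=1.135058, cosh=1.716379, sinh=1.394976; start (x,ẋ)=(0.556264, 1.476805) → end (x,ẋ)=(1.257773, 2.625084)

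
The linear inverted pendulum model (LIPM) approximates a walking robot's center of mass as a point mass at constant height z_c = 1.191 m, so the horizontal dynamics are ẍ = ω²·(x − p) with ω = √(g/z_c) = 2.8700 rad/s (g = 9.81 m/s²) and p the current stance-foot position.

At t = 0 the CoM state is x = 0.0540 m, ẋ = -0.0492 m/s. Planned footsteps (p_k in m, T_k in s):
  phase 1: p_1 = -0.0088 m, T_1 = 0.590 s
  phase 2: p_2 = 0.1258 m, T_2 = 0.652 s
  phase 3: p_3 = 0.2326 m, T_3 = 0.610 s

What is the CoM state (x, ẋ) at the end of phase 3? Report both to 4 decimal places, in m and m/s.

phase 1: p=-0.0088, T=0.590, ωT=1.693300, cosh=2.810653, sinh=2.626741; start (x,ẋ)=(0.054000, -0.049200) → end (x,ẋ)=(0.122679, 0.335149)
phase 2: p=0.1258, T=0.652, ωT=1.871240, cosh=3.325140, sinh=3.171207; start (x,ẋ)=(0.122679, 0.335149) → end (x,ẋ)=(0.485746, 1.086014)
phase 3: p=0.2326, T=0.610, ωT=1.750700, cosh=2.966142, sinh=2.792490; start (x,ẋ)=(0.485746, 1.086014) → end (x,ẋ)=(2.040151, 5.250098)

x = 2.0402, ẋ = 5.2501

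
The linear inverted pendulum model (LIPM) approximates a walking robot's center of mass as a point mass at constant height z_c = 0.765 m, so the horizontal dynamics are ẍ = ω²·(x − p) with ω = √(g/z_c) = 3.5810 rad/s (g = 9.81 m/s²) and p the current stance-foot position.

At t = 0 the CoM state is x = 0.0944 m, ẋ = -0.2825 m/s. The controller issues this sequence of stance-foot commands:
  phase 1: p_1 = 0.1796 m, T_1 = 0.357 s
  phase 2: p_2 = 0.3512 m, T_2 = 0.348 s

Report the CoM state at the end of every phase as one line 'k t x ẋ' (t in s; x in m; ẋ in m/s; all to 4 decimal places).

phase 1: p=0.1796, T=0.357, ωT=1.278417, cosh=1.934714, sinh=1.656236; start (x,ẋ)=(0.094400, -0.282500) → end (x,ẋ)=(-0.115896, -1.051877)
phase 2: p=0.3512, T=0.348, ωT=1.246188, cosh=1.882331, sinh=1.594732; start (x,ẋ)=(-0.115896, -1.051877) → end (x,ẋ)=(-0.996463, -4.647440)

1 0.3570 -0.1159 -1.0519
2 0.7050 -0.9965 -4.6474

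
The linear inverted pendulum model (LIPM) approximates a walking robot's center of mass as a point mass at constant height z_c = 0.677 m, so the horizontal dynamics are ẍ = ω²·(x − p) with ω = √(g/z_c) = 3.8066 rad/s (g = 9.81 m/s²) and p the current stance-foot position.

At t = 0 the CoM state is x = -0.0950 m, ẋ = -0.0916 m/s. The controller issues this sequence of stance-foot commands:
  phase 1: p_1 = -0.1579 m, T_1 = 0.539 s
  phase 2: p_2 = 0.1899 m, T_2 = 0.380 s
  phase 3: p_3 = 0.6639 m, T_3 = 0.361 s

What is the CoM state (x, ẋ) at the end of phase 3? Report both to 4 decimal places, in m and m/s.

x = -0.7254, ẋ = -4.7556

phase 1: p=-0.1579, T=0.539, ωT=2.051757, cosh=3.955037, sinh=3.826528; start (x,ẋ)=(-0.095000, -0.091600) → end (x,ẋ)=(-0.001208, 0.553924)
phase 2: p=0.1899, T=0.380, ωT=1.446508, cosh=2.241822, sinh=2.006431; start (x,ẋ)=(-0.001208, 0.553924) → end (x,ẋ)=(0.053440, -0.217821)
phase 3: p=0.6639, T=0.361, ωT=1.374183, cosh=2.102446, sinh=1.849399; start (x,ẋ)=(0.053440, -0.217821) → end (x,ẋ)=(-0.725386, -4.755551)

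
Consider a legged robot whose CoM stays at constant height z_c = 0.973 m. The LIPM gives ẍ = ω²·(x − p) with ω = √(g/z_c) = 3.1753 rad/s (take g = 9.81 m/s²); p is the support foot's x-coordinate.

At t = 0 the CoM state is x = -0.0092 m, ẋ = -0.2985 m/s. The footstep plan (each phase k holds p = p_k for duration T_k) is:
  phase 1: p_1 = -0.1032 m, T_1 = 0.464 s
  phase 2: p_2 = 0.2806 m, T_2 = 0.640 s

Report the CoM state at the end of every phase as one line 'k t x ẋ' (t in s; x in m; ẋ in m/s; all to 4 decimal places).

phase 1: p=-0.1032, T=0.464, ωT=1.473339, cosh=2.296471, sinh=2.067312; start (x,ẋ)=(-0.009200, -0.298500) → end (x,ẋ)=(-0.081673, -0.068449)
phase 2: p=0.2806, T=0.640, ωT=2.032192, cosh=3.880921, sinh=3.749873; start (x,ẋ)=(-0.081673, -0.068449) → end (x,ẋ)=(-1.206189, -4.579223)

1 0.4640 -0.0817 -0.0684
2 1.1040 -1.2062 -4.5792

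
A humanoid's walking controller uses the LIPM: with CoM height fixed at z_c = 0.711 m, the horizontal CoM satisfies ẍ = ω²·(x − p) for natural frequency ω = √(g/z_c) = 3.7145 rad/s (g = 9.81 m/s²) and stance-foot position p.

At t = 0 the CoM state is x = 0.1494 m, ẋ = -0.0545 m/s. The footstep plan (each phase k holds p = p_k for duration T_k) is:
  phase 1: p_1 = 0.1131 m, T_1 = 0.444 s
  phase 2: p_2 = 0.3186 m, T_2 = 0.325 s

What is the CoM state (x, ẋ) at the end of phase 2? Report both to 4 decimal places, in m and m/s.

x = 0.1339, ẋ = -0.4687

phase 1: p=0.1131, T=0.444, ωT=1.649238, cosh=2.697605, sinh=2.505409; start (x,ẋ)=(0.149400, -0.054500) → end (x,ẋ)=(0.174263, 0.190801)
phase 2: p=0.3186, T=0.325, ωT=1.207213, cosh=1.821590, sinh=1.522560; start (x,ẋ)=(0.174263, 0.190801) → end (x,ẋ)=(0.133886, -0.468744)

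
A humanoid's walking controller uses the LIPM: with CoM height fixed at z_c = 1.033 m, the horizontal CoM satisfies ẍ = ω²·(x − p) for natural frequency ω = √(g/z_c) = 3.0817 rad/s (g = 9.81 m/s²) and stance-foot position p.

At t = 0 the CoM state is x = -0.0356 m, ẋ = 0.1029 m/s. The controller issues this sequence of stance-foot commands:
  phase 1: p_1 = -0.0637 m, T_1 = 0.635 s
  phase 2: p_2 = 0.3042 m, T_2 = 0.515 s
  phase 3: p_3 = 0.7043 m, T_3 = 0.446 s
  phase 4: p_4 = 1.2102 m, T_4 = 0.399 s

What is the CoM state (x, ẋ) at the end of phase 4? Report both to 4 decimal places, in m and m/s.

phase 1: p=-0.0637, T=0.635, ωT=1.956880, cosh=3.609253, sinh=3.467955; start (x,ẋ)=(-0.035600, 0.102900) → end (x,ẋ)=(0.153517, 0.671702)
phase 2: p=0.3042, T=0.515, ωT=1.587076, cosh=2.546976, sinh=2.342453; start (x,ẋ)=(0.153517, 0.671702) → end (x,ẋ)=(0.430987, 0.623071)
phase 3: p=0.7043, T=0.446, ωT=1.374438, cosh=2.102919, sinh=1.849937; start (x,ẋ)=(0.430987, 0.623071) → end (x,ẋ)=(0.503574, -0.247874)
phase 4: p=1.2102, T=0.399, ωT=1.229598, cosh=1.856133, sinh=1.563723; start (x,ẋ)=(0.503574, -0.247874) → end (x,ẋ)=(-0.227169, -3.865266)

x = -0.2272, ẋ = -3.8653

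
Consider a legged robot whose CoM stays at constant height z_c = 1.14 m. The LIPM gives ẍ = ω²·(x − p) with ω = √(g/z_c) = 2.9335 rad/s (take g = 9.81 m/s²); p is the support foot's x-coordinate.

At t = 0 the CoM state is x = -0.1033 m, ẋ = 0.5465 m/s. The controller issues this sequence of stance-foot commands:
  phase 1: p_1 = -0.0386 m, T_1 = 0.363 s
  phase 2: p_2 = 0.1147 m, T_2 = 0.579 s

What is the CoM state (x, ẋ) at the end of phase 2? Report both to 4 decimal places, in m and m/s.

phase 1: p=-0.0386, T=0.363, ωT=1.064860, cosh=1.622605, sinh=1.277829; start (x,ẋ)=(-0.103300, 0.546500) → end (x,ẋ)=(0.094472, 0.644225)
phase 2: p=0.1147, T=0.579, ωT=1.698496, cosh=2.824341, sinh=2.641383; start (x,ẋ)=(0.094472, 0.644225) → end (x,ẋ)=(0.637643, 1.662776)

x = 0.6376, ẋ = 1.6628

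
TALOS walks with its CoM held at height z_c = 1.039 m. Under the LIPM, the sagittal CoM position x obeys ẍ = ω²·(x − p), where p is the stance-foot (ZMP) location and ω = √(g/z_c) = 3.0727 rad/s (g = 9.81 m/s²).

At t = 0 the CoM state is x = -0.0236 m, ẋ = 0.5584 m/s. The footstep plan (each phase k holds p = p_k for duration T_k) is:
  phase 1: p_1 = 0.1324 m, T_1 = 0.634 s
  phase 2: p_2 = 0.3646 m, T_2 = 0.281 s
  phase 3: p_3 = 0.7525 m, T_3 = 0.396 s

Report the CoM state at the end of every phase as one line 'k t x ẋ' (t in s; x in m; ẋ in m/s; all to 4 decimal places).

phase 1: p=0.1324, T=0.634, ωT=1.948092, cosh=3.578917, sinh=3.436371; start (x,ẋ)=(-0.023600, 0.558400) → end (x,ẋ)=(0.198579, 0.351273)
phase 2: p=0.3646, T=0.281, ωT=0.863429, cosh=1.396495, sinh=0.974782; start (x,ẋ)=(0.198579, 0.351273) → end (x,ẋ)=(0.244190, -0.006718)
phase 3: p=0.7525, T=0.396, ωT=1.216789, cosh=1.836255, sinh=1.540075; start (x,ẋ)=(0.244190, -0.006718) → end (x,ẋ)=(-0.184254, -2.417756)

1 0.6340 0.1986 0.3513
2 0.9150 0.2442 -0.0067
3 1.3110 -0.1843 -2.4178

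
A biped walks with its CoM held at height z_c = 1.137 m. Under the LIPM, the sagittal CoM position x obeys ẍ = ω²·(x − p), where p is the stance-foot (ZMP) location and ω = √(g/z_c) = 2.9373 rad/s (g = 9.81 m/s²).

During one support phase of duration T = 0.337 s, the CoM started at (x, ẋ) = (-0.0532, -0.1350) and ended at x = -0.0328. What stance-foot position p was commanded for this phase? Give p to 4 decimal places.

p = -0.1919

ωT = 2.9373·0.337 = 0.989870; cosh(ωT) = 1.531255, sinh(ωT) = 1.159630
x(T) = p + (x₀−p)·cosh(ωT) + (ẋ₀/ω)·sinh(ωT) ⇒ p·(1 − cosh) = x(T) − x₀·cosh − (ẋ₀/ω)·sinh
numerator   = -0.0328 − (-0.0532)·1.531255 − (-0.1350/2.9373)·1.159630 = 0.101960
denominator = 1 − 1.531255 = -0.531255
p = 0.101960 / -0.531255 = -0.1919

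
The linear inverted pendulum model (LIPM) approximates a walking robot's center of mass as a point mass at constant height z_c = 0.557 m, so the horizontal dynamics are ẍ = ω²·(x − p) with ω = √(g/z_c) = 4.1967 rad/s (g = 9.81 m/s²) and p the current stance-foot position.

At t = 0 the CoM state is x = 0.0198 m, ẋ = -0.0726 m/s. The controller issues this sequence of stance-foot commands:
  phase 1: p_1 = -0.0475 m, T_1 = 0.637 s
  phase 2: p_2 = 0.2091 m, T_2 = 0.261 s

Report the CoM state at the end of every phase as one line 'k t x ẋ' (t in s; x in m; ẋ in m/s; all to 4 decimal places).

1 0.6370 0.3176 1.5078
2 0.8980 0.8666 3.1111

phase 1: p=-0.0475, T=0.637, ωT=2.673298, cosh=7.278347, sinh=7.209323; start (x,ẋ)=(0.019800, -0.072600) → end (x,ẋ)=(0.317616, 1.507778)
phase 2: p=0.2091, T=0.261, ωT=1.095339, cosh=1.662311, sinh=1.327884; start (x,ẋ)=(0.317616, 1.507778) → end (x,ẋ)=(0.866567, 3.111129)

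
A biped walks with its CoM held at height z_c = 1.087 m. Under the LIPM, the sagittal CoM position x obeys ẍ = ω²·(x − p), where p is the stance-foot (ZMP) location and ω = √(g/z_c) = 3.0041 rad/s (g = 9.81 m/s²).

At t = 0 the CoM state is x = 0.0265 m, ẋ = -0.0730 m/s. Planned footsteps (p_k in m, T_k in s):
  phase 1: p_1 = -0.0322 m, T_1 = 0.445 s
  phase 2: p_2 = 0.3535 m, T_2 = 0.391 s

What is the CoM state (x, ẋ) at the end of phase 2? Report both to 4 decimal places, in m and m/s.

x = -0.1150, ẋ = -1.0697

phase 1: p=-0.0322, T=0.445, ωT=1.336825, cosh=2.034807, sinh=1.772128; start (x,ẋ)=(0.026500, -0.073000) → end (x,ẋ)=(0.044180, 0.163957)
phase 2: p=0.3535, T=0.391, ωT=1.174603, cosh=1.772900, sinh=1.463958; start (x,ẋ)=(0.044180, 0.163957) → end (x,ẋ)=(-0.114993, -1.069670)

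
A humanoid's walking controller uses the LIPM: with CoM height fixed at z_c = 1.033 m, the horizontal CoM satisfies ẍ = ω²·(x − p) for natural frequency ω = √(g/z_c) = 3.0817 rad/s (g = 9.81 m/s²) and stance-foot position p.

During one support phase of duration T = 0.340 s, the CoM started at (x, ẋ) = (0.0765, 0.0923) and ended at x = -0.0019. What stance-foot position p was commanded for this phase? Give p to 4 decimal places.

p = 0.2693

ωT = 3.0817·0.340 = 1.047778; cosh(ωT) = 1.601012, sinh(ωT) = 1.250296
x(T) = p + (x₀−p)·cosh(ωT) + (ẋ₀/ω)·sinh(ωT) ⇒ p·(1 − cosh) = x(T) − x₀·cosh − (ẋ₀/ω)·sinh
numerator   = -0.0019 − (0.0765)·1.601012 − (0.0923/3.0817)·1.250296 = -0.161825
denominator = 1 − 1.601012 = -0.601012
p = -0.161825 / -0.601012 = 0.2693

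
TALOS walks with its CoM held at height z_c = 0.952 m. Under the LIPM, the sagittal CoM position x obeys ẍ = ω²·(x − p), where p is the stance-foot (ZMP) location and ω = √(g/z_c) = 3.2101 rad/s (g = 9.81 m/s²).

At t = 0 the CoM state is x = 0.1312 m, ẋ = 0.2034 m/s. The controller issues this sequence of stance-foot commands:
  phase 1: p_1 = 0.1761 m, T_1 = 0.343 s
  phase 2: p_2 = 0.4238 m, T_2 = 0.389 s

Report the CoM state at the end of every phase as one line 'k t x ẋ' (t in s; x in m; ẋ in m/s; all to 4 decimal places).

1 0.3430 0.1859 0.1469
2 0.7320 0.0482 -0.9446

phase 1: p=0.1761, T=0.343, ωT=1.101064, cosh=1.669941, sinh=1.337424; start (x,ẋ)=(0.131200, 0.203400) → end (x,ẋ)=(0.185862, 0.146898)
phase 2: p=0.4238, T=0.389, ωT=1.248729, cosh=1.886389, sinh=1.599520; start (x,ẋ)=(0.185862, 0.146898) → end (x,ẋ)=(0.048153, -0.944612)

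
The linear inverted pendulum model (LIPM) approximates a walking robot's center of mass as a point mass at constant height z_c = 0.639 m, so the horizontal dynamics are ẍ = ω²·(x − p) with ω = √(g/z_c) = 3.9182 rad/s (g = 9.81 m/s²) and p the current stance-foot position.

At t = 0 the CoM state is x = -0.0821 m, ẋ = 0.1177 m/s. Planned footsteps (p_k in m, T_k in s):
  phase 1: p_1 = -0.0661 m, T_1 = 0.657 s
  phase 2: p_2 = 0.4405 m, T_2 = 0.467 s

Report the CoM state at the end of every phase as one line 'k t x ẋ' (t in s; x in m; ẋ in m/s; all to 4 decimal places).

phase 1: p=-0.0661, T=0.657, ωT=2.574257, cosh=6.598890, sinh=6.522680; start (x,ẋ)=(-0.082100, 0.117700) → end (x,ẋ)=(0.024255, 0.367775)
phase 2: p=0.4405, T=0.467, ωT=1.829799, cosh=3.196541, sinh=3.036095; start (x,ẋ)=(0.024255, 0.367775) → end (x,ẋ)=(-0.605068, -3.776061)

1 0.6570 0.0243 0.3678
2 1.1240 -0.6051 -3.7761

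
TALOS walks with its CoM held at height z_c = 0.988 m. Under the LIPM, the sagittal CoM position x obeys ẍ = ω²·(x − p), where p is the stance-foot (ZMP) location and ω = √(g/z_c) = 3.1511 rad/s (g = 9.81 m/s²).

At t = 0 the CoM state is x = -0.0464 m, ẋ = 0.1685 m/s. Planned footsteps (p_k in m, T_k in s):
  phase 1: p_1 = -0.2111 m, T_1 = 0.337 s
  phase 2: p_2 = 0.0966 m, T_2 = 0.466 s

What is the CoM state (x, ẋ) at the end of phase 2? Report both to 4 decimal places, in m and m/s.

phase 1: p=-0.2111, T=0.337, ωT=1.061921, cosh=1.618856, sinh=1.273065; start (x,ẋ)=(-0.046400, 0.168500) → end (x,ẋ)=(0.123601, 0.933480)
phase 2: p=0.0966, T=0.466, ωT=1.468413, cosh=2.286314, sinh=2.056023; start (x,ẋ)=(0.123601, 0.933480) → end (x,ẋ)=(0.767407, 2.309158)

x = 0.7674, ẋ = 2.3092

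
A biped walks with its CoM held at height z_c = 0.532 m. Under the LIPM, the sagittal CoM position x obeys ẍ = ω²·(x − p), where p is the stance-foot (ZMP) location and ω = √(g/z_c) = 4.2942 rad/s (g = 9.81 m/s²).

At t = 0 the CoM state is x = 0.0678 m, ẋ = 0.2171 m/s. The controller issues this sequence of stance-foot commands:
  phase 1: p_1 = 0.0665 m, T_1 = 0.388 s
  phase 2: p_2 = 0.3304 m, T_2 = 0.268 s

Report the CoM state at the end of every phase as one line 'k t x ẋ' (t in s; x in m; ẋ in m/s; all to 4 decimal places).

1 0.3880 0.1991 0.6092
2 0.6560 0.3038 0.2569

phase 1: p=0.0665, T=0.388, ωT=1.666150, cosh=2.740363, sinh=2.551390; start (x,ẋ)=(0.067800, 0.217100) → end (x,ẋ)=(0.199052, 0.609176)
phase 2: p=0.3304, T=0.268, ωT=1.150846, cosh=1.738617, sinh=1.422248; start (x,ẋ)=(0.199052, 0.609176) → end (x,ẋ)=(0.303796, 0.256926)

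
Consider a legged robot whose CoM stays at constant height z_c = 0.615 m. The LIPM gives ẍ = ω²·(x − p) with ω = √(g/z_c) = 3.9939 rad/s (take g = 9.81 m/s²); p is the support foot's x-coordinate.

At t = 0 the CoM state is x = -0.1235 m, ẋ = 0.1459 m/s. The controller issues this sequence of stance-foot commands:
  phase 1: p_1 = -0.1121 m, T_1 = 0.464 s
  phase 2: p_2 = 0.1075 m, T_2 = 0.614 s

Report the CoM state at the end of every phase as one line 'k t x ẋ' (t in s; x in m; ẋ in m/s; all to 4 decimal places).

1 0.4640 -0.0357 0.3352
2 1.0780 -0.2464 -1.3355

phase 1: p=-0.1121, T=0.464, ωT=1.853170, cosh=3.268375, sinh=3.111635; start (x,ẋ)=(-0.123500, 0.145900) → end (x,ẋ)=(-0.035689, 0.335182)
phase 2: p=0.1075, T=0.614, ωT=2.452255, cosh=5.850301, sinh=5.764202; start (x,ẋ)=(-0.035689, 0.335182) → end (x,ẋ)=(-0.246449, -1.335538)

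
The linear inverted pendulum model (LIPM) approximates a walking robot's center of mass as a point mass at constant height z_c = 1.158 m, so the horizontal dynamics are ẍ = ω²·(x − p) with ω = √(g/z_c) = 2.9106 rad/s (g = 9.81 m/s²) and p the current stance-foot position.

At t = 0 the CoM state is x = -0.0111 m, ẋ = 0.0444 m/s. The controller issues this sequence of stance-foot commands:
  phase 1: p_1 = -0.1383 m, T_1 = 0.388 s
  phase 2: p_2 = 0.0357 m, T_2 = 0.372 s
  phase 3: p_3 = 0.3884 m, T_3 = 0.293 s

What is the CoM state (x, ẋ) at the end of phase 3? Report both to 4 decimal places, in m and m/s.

x = 0.8133, ẋ = 1.7322

phase 1: p=-0.1383, T=0.388, ωT=1.129313, cosh=1.708393, sinh=1.385137; start (x,ẋ)=(-0.011100, 0.044400) → end (x,ẋ)=(0.100137, 0.588670)
phase 2: p=0.0357, T=0.372, ωT=1.082743, cosh=1.645717, sinh=1.307052; start (x,ẋ)=(0.100137, 0.588670) → end (x,ẋ)=(0.406097, 1.213922)
phase 3: p=0.3884, T=0.293, ωT=0.852806, cosh=1.386219, sinh=0.960002; start (x,ẋ)=(0.406097, 1.213922) → end (x,ẋ)=(0.813319, 1.732211)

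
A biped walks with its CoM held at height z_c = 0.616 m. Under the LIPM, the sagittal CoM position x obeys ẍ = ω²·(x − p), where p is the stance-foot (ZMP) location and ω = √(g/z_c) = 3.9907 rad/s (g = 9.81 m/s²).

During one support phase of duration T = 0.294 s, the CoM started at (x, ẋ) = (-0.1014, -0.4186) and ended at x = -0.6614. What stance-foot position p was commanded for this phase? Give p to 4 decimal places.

p = 0.4261

ωT = 3.9907·0.294 = 1.173266; cosh(ωT) = 1.770944, sinh(ωT) = 1.461589
x(T) = p + (x₀−p)·cosh(ωT) + (ẋ₀/ω)·sinh(ωT) ⇒ p·(1 − cosh) = x(T) − x₀·cosh − (ẋ₀/ω)·sinh
numerator   = -0.6614 − (-0.1014)·1.770944 − (-0.4186/3.9907)·1.461589 = -0.328515
denominator = 1 − 1.770944 = -0.770944
p = -0.328515 / -0.770944 = 0.4261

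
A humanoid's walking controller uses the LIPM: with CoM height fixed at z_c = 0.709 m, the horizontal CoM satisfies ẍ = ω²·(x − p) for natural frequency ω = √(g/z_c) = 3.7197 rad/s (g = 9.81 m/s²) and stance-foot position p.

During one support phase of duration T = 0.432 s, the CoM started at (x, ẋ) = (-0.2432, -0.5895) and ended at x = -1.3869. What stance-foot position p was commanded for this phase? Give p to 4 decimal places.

ωT = 3.7197·0.432 = 1.606910; cosh(ωT) = 2.593942, sinh(ωT) = 2.393436
x(T) = p + (x₀−p)·cosh(ωT) + (ẋ₀/ω)·sinh(ωT) ⇒ p·(1 − cosh) = x(T) − x₀·cosh − (ẋ₀/ω)·sinh
numerator   = -1.3869 − (-0.2432)·2.593942 − (-0.5895/3.7197)·2.393436 = -0.376740
denominator = 1 − 2.593942 = -1.593942
p = -0.376740 / -1.593942 = 0.2364

p = 0.2364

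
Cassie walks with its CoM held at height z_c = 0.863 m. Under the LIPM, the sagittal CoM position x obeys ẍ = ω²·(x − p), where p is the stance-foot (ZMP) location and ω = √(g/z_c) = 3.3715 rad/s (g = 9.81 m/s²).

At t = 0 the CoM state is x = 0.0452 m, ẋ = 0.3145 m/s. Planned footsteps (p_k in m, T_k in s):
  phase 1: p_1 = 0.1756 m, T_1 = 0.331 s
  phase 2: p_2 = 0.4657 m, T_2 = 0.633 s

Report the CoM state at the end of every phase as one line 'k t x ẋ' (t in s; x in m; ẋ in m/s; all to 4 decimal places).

phase 1: p=0.1756, T=0.331, ωT=1.115967, cosh=1.690058, sinh=1.362459; start (x,ẋ)=(0.045200, 0.314500) → end (x,ẋ)=(0.082309, -0.067473)
phase 2: p=0.4657, T=0.633, ωT=2.134159, cosh=4.284143, sinh=4.165799; start (x,ẋ)=(0.082309, -0.067473) → end (x,ẋ)=(-1.260170, -5.673784)

1 0.3310 0.0823 -0.0675
2 0.9640 -1.2602 -5.6738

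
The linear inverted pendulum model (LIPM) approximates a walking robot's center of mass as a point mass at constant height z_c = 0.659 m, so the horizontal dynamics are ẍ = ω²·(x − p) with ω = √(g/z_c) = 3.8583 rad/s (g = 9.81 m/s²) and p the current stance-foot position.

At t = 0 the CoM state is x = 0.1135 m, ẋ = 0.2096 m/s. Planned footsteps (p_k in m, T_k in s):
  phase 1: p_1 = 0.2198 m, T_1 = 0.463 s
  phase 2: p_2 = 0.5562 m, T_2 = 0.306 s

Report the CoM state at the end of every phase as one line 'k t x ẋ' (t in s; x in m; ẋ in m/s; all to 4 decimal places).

phase 1: p=0.2198, T=0.463, ωT=1.786393, cosh=3.067725, sinh=2.900162; start (x,ẋ)=(0.113500, 0.209600) → end (x,ẋ)=(0.051250, -0.546469)
phase 2: p=0.5562, T=0.306, ωT=1.180640, cosh=1.781770, sinh=1.474687; start (x,ẋ)=(0.051250, -0.546469) → end (x,ẋ)=(-0.552371, -3.846737)

1 0.4630 0.0513 -0.5465
2 0.7690 -0.5524 -3.8467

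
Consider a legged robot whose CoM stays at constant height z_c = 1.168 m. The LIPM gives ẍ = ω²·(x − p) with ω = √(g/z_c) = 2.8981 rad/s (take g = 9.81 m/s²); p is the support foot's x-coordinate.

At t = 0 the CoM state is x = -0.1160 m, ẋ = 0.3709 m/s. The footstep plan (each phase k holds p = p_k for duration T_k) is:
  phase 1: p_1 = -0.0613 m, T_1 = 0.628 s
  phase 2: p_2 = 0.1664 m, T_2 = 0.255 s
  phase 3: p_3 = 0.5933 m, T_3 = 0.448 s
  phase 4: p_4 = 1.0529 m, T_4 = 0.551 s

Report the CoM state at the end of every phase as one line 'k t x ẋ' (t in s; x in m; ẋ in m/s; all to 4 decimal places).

phase 1: p=-0.0613, T=0.628, ωT=1.820007, cosh=3.166963, sinh=3.004938; start (x,ẋ)=(-0.116000, 0.370900) → end (x,ẋ)=(0.150040, 0.698265)
phase 2: p=0.1664, T=0.255, ωT=0.739015, cosh=1.285728, sinh=0.808145; start (x,ẋ)=(0.150040, 0.698265) → end (x,ẋ)=(0.340079, 0.859464)
phase 3: p=0.5933, T=0.448, ωT=1.298349, cosh=1.968113, sinh=1.695130; start (x,ẋ)=(0.340079, 0.859464) → end (x,ẋ)=(0.597643, 0.447536)
phase 4: p=1.0529, T=0.551, ωT=1.596853, cosh=2.570002, sinh=2.367469; start (x,ẋ)=(0.597643, 0.447536) → end (x,ẋ)=(0.248483, -1.973421)

1 0.6280 0.1500 0.6983
2 0.8830 0.3401 0.8595
3 1.3310 0.5976 0.4475
4 1.8820 0.2485 -1.9734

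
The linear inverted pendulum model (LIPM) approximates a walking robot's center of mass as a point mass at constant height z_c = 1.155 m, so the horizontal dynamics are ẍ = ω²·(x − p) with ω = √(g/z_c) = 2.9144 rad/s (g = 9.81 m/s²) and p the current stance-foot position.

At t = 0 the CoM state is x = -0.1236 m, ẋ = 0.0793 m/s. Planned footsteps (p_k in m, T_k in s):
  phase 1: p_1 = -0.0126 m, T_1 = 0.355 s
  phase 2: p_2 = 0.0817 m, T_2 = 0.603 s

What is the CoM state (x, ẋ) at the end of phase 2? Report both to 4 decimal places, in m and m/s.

x = -0.8875, ẋ = -2.7524

phase 1: p=-0.0126, T=0.355, ωT=1.034612, cosh=1.584689, sinh=1.229325; start (x,ẋ)=(-0.123600, 0.079300) → end (x,ẋ)=(-0.155051, -0.272019)
phase 2: p=0.0817, T=0.603, ωT=1.757383, cosh=2.984871, sinh=2.812376; start (x,ẋ)=(-0.155051, -0.272019) → end (x,ẋ)=(-0.887467, -2.752444)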